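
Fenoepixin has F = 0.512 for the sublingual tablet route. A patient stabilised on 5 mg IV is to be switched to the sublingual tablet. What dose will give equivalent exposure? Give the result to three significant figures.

For equal systemic exposure: F × D_ev = D_iv
D_ev = D_iv / F = 5 / 0.512 = 9.765625 mg

D_sublingual = 9.77 mg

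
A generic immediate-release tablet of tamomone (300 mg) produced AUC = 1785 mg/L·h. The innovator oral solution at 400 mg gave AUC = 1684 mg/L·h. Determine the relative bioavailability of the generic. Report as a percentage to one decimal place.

F_rel = (AUC_test/D_test) / (AUC_ref/D_ref)
      = (1785/300) / (1684/400)
      = 5.95 / 4.21 = 1.4133 = 141.33%

F_rel = 141.3%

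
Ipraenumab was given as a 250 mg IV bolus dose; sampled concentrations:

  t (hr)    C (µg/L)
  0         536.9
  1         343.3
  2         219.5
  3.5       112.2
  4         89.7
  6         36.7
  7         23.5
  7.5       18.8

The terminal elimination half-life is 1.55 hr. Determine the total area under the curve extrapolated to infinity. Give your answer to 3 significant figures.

AUC = 1230 µg/L·hr

Trapezoidal AUC_0→7.5:
  [0→1]: (536.9+343.3)/2 × 1 = 440.1
  [1→2]: (343.3+219.5)/2 × 1 = 281.4
  [2→3.5]: (219.5+112.2)/2 × 1.5 = 248.775
  [3.5→4]: (112.2+89.7)/2 × 0.5 = 50.475
  [4→6]: (89.7+36.7)/2 × 2 = 126.4
  [6→7]: (36.7+23.5)/2 × 1 = 30.1
  [7→7.5]: (23.5+18.8)/2 × 0.5 = 10.575
  Sum = 1187.825 µg/L·hr
k_e = ln2 / t½ = 0.693147 / 1.55 = 0.4472 hr^-1
Extrapolated tail: C_last / k_e = 18.8 / 0.4472 = 42.039
AUC_0→∞ = 1187.825 + 42.039 = 1229.864 µg/L·hr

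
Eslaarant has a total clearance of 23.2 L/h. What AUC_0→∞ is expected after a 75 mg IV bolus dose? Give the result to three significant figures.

AUC_0→∞ = Dose_iv / CL
        = 75 / 23.2 = 3.23276 mg/L·h

AUC = 3.23 mg/L·h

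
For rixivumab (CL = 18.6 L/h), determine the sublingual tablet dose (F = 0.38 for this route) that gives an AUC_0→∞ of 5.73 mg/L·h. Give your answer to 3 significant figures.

Dose = CL × AUC_0→∞ / F
     = 18.6 × 5.73 / 0.38 = 280.468 mg

Dose = 280 mg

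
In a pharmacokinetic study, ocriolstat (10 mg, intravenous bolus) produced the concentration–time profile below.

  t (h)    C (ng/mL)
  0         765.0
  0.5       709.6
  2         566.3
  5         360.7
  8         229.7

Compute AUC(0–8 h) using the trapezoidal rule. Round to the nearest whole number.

Trapezoidal AUC_0→8:
  [0→0.5]: (765.0+709.6)/2 × 0.5 = 368.65
  [0.5→2]: (709.6+566.3)/2 × 1.5 = 956.925
  [2→5]: (566.3+360.7)/2 × 3 = 1390.5
  [5→8]: (360.7+229.7)/2 × 3 = 885.6
  Sum = 3601.675 ng/mL·h

AUC = 3602 ng/mL·h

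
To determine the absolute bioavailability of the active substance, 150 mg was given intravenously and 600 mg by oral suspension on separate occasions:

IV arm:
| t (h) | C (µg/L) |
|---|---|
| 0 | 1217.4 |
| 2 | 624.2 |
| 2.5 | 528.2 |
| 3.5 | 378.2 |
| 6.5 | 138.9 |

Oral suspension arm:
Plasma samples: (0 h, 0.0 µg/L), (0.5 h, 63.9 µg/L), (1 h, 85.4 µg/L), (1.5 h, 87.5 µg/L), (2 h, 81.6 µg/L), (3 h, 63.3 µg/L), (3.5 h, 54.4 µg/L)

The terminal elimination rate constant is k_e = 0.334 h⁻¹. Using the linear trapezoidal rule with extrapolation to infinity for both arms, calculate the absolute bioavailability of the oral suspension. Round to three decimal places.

Trapezoidal AUC_0→6.5 (IV):
  [0→2]: (1217.4+624.2)/2 × 2 = 1841.6
  [2→2.5]: (624.2+528.2)/2 × 0.5 = 288.1
  [2.5→3.5]: (528.2+378.2)/2 × 1 = 453.2
  [3.5→6.5]: (378.2+138.9)/2 × 3 = 775.65
  Sum = 3358.55 µg/L·h
IV tail: 138.9/0.334 = 415.868; AUC_iv,0→∞ = 3358.55 + 415.868 = 3774.418 µg/L·h
Trapezoidal AUC_0→3.5 (oral suspension):
  [0→0.5]: (0.0+63.9)/2 × 0.5 = 15.975
  [0.5→1]: (63.9+85.4)/2 × 0.5 = 37.325
  [1→1.5]: (85.4+87.5)/2 × 0.5 = 43.225
  [1.5→2]: (87.5+81.6)/2 × 0.5 = 42.275
  [2→3]: (81.6+63.3)/2 × 1 = 72.45
  [3→3.5]: (63.3+54.4)/2 × 0.5 = 29.425
  Sum = 240.675 µg/L·h
oral suspension tail: 54.4/0.334 = 162.874; AUC_ev,0→∞ = 240.675 + 162.874 = 403.549 µg/L·h
F = (AUC_ev/D_ev)/(AUC_iv/D_iv) = (403.549/600)/(3774.418/150) = 0.672582/25.1628 = 0.0267

F = 0.027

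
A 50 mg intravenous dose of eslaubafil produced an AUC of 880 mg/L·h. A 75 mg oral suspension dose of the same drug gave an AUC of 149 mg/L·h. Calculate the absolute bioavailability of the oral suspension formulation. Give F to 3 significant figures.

F = (AUC_ev / D_ev) / (AUC_iv / D_iv)
  = (149/75) / (880/50)
  = 1.98667 / 17.6 = 0.1129

F = 0.113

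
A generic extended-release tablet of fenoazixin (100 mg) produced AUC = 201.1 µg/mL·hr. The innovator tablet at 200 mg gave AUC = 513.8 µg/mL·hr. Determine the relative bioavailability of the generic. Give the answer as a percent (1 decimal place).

F_rel = 78.3%

F_rel = (AUC_test/D_test) / (AUC_ref/D_ref)
      = (201.1/100) / (513.8/200)
      = 2.011 / 2.569 = 0.7828 = 78.28%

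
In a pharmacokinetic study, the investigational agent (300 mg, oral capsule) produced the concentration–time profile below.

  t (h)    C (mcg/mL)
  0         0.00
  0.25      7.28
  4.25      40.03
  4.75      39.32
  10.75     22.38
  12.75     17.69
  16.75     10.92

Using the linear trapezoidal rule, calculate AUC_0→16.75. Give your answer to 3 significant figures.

Trapezoidal AUC_0→16.75:
  [0→0.25]: (0.00+7.28)/2 × 0.25 = 0.91
  [0.25→4.25]: (7.28+40.03)/2 × 4 = 94.62
  [4.25→4.75]: (40.03+39.32)/2 × 0.5 = 19.8375
  [4.75→10.75]: (39.32+22.38)/2 × 6 = 185.1
  [10.75→12.75]: (22.38+17.69)/2 × 2 = 40.07
  [12.75→16.75]: (17.69+10.92)/2 × 4 = 57.22
  Sum = 397.7575 mcg/mL·h

AUC = 398 mcg/mL·h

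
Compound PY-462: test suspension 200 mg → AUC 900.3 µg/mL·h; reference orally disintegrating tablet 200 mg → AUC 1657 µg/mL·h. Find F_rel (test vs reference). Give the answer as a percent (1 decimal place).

F_rel = (AUC_test/D_test) / (AUC_ref/D_ref)
      = (900.3/200) / (1657/200)
      = 4.5015 / 8.285 = 0.5433 = 54.33%

F_rel = 54.3%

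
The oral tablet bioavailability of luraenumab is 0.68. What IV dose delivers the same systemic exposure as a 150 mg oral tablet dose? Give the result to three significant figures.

Systemic exposure from an extravascular dose = F × D_ev, so the equivalent IV dose is F × D_ev.
D_iv = F × D_ev = 0.68 × 150 = 102 mg

D_iv = 102 mg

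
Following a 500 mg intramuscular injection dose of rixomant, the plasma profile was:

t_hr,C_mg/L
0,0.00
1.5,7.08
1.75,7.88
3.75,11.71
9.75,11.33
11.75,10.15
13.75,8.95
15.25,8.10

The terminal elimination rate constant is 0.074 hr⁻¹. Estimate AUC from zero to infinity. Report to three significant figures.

Trapezoidal AUC_0→15.25:
  [0→1.5]: (0.00+7.08)/2 × 1.5 = 5.31
  [1.5→1.75]: (7.08+7.88)/2 × 0.25 = 1.87
  [1.75→3.75]: (7.88+11.71)/2 × 2 = 19.59
  [3.75→9.75]: (11.71+11.33)/2 × 6 = 69.12
  [9.75→11.75]: (11.33+10.15)/2 × 2 = 21.48
  [11.75→13.75]: (10.15+8.95)/2 × 2 = 19.1
  [13.75→15.25]: (8.95+8.10)/2 × 1.5 = 12.7875
  Sum = 149.2575 mg/L·hr
Extrapolated tail: C_last / k_e = 8.10 / 0.074 = 109.459
AUC_0→∞ = 149.2575 + 109.459 = 258.7165 mg/L·hr

AUC = 259 mg/L·hr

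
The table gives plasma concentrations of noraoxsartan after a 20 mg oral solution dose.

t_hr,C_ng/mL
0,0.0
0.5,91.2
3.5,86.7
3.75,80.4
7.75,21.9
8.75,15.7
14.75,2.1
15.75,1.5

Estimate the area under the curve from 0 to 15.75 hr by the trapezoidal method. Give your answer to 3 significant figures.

Trapezoidal AUC_0→15.75:
  [0→0.5]: (0.0+91.2)/2 × 0.5 = 22.8
  [0.5→3.5]: (91.2+86.7)/2 × 3 = 266.85
  [3.5→3.75]: (86.7+80.4)/2 × 0.25 = 20.8875
  [3.75→7.75]: (80.4+21.9)/2 × 4 = 204.6
  [7.75→8.75]: (21.9+15.7)/2 × 1 = 18.8
  [8.75→14.75]: (15.7+2.1)/2 × 6 = 53.4
  [14.75→15.75]: (2.1+1.5)/2 × 1 = 1.8
  Sum = 589.1375 ng/mL·hr

AUC = 589 ng/mL·hr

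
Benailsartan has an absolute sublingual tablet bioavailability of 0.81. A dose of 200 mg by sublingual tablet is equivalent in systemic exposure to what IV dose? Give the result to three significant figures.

D_iv = 162 mg

Systemic exposure from an extravascular dose = F × D_ev, so the equivalent IV dose is F × D_ev.
D_iv = F × D_ev = 0.81 × 200 = 162 mg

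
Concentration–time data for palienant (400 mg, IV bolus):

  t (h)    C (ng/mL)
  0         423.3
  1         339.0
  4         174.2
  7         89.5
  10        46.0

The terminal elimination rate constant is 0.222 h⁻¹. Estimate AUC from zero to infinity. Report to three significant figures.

Trapezoidal AUC_0→10:
  [0→1]: (423.3+339.0)/2 × 1 = 381.15
  [1→4]: (339.0+174.2)/2 × 3 = 769.8
  [4→7]: (174.2+89.5)/2 × 3 = 395.55
  [7→10]: (89.5+46.0)/2 × 3 = 203.25
  Sum = 1749.75 ng/mL·h
Extrapolated tail: C_last / k_e = 46.0 / 0.222 = 207.207
AUC_0→∞ = 1749.75 + 207.207 = 1956.957 ng/mL·h

AUC = 1960 ng/mL·h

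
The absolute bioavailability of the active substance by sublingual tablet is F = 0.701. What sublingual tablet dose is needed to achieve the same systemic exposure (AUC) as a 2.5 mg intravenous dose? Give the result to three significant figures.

D_sublingual = 3.57 mg

For equal systemic exposure: F × D_ev = D_iv
D_ev = D_iv / F = 2.5 / 0.701 = 3.56633 mg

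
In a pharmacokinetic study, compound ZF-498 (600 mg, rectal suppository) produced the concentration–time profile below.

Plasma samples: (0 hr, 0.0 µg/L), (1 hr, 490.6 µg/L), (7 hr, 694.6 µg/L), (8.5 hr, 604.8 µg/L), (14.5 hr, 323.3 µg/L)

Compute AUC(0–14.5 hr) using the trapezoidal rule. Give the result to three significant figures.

Trapezoidal AUC_0→14.5:
  [0→1]: (0.0+490.6)/2 × 1 = 245.3
  [1→7]: (490.6+694.6)/2 × 6 = 3555.6
  [7→8.5]: (694.6+604.8)/2 × 1.5 = 974.55
  [8.5→14.5]: (604.8+323.3)/2 × 6 = 2784.3
  Sum = 7559.75 µg/L·hr

AUC = 7560 µg/L·hr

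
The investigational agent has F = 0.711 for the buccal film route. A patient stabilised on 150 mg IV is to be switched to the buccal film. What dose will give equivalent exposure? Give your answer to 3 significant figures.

D_buccal = 211 mg

For equal systemic exposure: F × D_ev = D_iv
D_ev = D_iv / F = 150 / 0.711 = 210.97 mg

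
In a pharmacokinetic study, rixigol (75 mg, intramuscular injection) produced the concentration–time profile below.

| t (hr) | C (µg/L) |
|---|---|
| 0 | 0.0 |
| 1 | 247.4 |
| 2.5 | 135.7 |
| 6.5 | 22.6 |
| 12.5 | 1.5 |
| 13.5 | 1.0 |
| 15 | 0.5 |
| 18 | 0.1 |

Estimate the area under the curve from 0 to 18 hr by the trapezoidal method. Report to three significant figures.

Trapezoidal AUC_0→18:
  [0→1]: (0.0+247.4)/2 × 1 = 123.7
  [1→2.5]: (247.4+135.7)/2 × 1.5 = 287.325
  [2.5→6.5]: (135.7+22.6)/2 × 4 = 316.6
  [6.5→12.5]: (22.6+1.5)/2 × 6 = 72.3
  [12.5→13.5]: (1.5+1.0)/2 × 1 = 1.25
  [13.5→15]: (1.0+0.5)/2 × 1.5 = 1.125
  [15→18]: (0.5+0.1)/2 × 3 = 0.9
  Sum = 803.2 µg/L·hr

AUC = 803 µg/L·hr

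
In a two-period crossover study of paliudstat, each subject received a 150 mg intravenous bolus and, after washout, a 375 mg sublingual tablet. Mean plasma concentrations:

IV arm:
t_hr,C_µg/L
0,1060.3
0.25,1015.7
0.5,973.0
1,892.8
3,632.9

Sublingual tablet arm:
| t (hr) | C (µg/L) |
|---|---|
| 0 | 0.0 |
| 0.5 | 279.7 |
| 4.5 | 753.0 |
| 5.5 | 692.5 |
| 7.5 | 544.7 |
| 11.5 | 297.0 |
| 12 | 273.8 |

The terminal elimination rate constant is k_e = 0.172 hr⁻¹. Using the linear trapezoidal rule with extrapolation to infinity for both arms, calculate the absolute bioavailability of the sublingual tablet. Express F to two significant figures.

Trapezoidal AUC_0→3 (IV):
  [0→0.25]: (1060.3+1015.7)/2 × 0.25 = 259.5
  [0.25→0.5]: (1015.7+973.0)/2 × 0.25 = 248.5875
  [0.5→1]: (973.0+892.8)/2 × 0.5 = 466.45
  [1→3]: (892.8+632.9)/2 × 2 = 1525.7
  Sum = 2500.2375 µg/L·hr
IV tail: 632.9/0.172 = 3679.651; AUC_iv,0→∞ = 2500.2375 + 3679.651 = 6179.8885 µg/L·hr
Trapezoidal AUC_0→12 (sublingual tablet):
  [0→0.5]: (0.0+279.7)/2 × 0.5 = 69.925
  [0.5→4.5]: (279.7+753.0)/2 × 4 = 2065.4
  [4.5→5.5]: (753.0+692.5)/2 × 1 = 722.75
  [5.5→7.5]: (692.5+544.7)/2 × 2 = 1237.2
  [7.5→11.5]: (544.7+297.0)/2 × 4 = 1683.4
  [11.5→12]: (297.0+273.8)/2 × 0.5 = 142.7
  Sum = 5921.375 µg/L·hr
sublingual tablet tail: 273.8/0.172 = 1591.860; AUC_ev,0→∞ = 5921.375 + 1591.860 = 7513.235 µg/L·hr
F = (AUC_ev/D_ev)/(AUC_iv/D_iv) = (7513.235/375)/(6179.8885/150) = 20.0353/41.1993 = 0.4863

F = 0.49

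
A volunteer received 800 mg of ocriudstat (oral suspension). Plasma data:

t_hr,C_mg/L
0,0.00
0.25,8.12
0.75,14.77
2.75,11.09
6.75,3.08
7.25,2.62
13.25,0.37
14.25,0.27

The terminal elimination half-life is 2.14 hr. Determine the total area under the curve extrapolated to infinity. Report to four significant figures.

AUC = 72.49 mg/L·hr

Trapezoidal AUC_0→14.25:
  [0→0.25]: (0.00+8.12)/2 × 0.25 = 1.015
  [0.25→0.75]: (8.12+14.77)/2 × 0.5 = 5.7225
  [0.75→2.75]: (14.77+11.09)/2 × 2 = 25.86
  [2.75→6.75]: (11.09+3.08)/2 × 4 = 28.34
  [6.75→7.25]: (3.08+2.62)/2 × 0.5 = 1.425
  [7.25→13.25]: (2.62+0.37)/2 × 6 = 8.97
  [13.25→14.25]: (0.37+0.27)/2 × 1 = 0.32
  Sum = 71.6525 mg/L·hr
k_e = ln2 / t½ = 0.693147 / 2.14 = 0.3239 hr^-1
Extrapolated tail: C_last / k_e = 0.27 / 0.3239 = 0.834
AUC_0→∞ = 71.6525 + 0.834 = 72.4865 mg/L·hr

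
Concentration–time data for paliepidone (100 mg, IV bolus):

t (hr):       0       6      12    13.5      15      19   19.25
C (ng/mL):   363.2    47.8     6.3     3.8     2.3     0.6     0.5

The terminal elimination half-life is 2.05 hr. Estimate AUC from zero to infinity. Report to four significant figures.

Trapezoidal AUC_0→19.25:
  [0→6]: (363.2+47.8)/2 × 6 = 1233.0
  [6→12]: (47.8+6.3)/2 × 6 = 162.3
  [12→13.5]: (6.3+3.8)/2 × 1.5 = 7.575
  [13.5→15]: (3.8+2.3)/2 × 1.5 = 4.575
  [15→19]: (2.3+0.6)/2 × 4 = 5.8
  [19→19.25]: (0.6+0.5)/2 × 0.25 = 0.1375
  Sum = 1413.3875 ng/mL·hr
k_e = ln2 / t½ = 0.693147 / 2.05 = 0.3381 hr^-1
Extrapolated tail: C_last / k_e = 0.5 / 0.3381 = 1.479
AUC_0→∞ = 1413.3875 + 1.479 = 1414.8665 ng/mL·hr

AUC = 1415 ng/mL·hr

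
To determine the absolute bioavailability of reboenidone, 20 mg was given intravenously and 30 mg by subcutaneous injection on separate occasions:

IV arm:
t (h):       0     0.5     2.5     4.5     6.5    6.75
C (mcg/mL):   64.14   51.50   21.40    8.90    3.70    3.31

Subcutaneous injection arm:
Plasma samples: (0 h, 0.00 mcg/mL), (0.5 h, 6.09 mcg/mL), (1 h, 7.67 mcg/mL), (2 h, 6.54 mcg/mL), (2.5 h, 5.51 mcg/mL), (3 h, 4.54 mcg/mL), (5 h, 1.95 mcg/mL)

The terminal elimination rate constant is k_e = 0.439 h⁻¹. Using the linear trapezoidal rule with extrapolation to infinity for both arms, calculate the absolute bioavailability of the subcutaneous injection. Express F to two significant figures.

F = 0.12

Trapezoidal AUC_0→6.75 (IV):
  [0→0.5]: (64.14+51.50)/2 × 0.5 = 28.91
  [0.5→2.5]: (51.50+21.40)/2 × 2 = 72.9
  [2.5→4.5]: (21.40+8.90)/2 × 2 = 30.3
  [4.5→6.5]: (8.90+3.70)/2 × 2 = 12.6
  [6.5→6.75]: (3.70+3.31)/2 × 0.25 = 0.87625
  Sum = 145.58625 mcg/mL·h
IV tail: 3.31/0.439 = 7.540; AUC_iv,0→∞ = 145.58625 + 7.540 = 153.12625 mcg/mL·h
Trapezoidal AUC_0→5 (subcutaneous injection):
  [0→0.5]: (0.00+6.09)/2 × 0.5 = 1.5225
  [0.5→1]: (6.09+7.67)/2 × 0.5 = 3.44
  [1→2]: (7.67+6.54)/2 × 1 = 7.105
  [2→2.5]: (6.54+5.51)/2 × 0.5 = 3.0125
  [2.5→3]: (5.51+4.54)/2 × 0.5 = 2.5125
  [3→5]: (4.54+1.95)/2 × 2 = 6.49
  Sum = 24.0825 mcg/mL·h
subcutaneous injection tail: 1.95/0.439 = 4.442; AUC_ev,0→∞ = 24.0825 + 4.442 = 28.5245 mcg/mL·h
F = (AUC_ev/D_ev)/(AUC_iv/D_iv) = (28.5245/30)/(153.12625/20) = 0.950817/7.6563125 = 0.1242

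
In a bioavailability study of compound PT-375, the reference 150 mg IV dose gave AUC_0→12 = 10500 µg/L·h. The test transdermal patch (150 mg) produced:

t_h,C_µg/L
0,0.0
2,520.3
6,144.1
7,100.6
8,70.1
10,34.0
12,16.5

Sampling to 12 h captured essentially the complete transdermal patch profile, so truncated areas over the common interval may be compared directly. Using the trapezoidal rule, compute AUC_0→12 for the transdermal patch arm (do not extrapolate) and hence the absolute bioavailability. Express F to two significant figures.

Trapezoidal AUC_0→12 (transdermal patch):
  [0→2]: (0.0+520.3)/2 × 2 = 520.3
  [2→6]: (520.3+144.1)/2 × 4 = 1328.8
  [6→7]: (144.1+100.6)/2 × 1 = 122.35
  [7→8]: (100.6+70.1)/2 × 1 = 85.35
  [8→10]: (70.1+34.0)/2 × 2 = 104.1
  [10→12]: (34.0+16.5)/2 × 2 = 50.5
  Sum = 2211.4 µg/L·h
F = (AUC_ev/D_ev)/(AUC_iv/D_iv) = (2211.4/150)/(10500/150) = 14.7427/70 = 0.2106

F = 0.21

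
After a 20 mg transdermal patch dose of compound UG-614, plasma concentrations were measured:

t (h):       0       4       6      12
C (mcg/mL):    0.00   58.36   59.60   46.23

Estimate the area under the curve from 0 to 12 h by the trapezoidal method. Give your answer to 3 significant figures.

Trapezoidal AUC_0→12:
  [0→4]: (0.00+58.36)/2 × 4 = 116.72
  [4→6]: (58.36+59.60)/2 × 2 = 117.96
  [6→12]: (59.60+46.23)/2 × 6 = 317.49
  Sum = 552.17 mcg/mL·h

AUC = 552 mcg/mL·h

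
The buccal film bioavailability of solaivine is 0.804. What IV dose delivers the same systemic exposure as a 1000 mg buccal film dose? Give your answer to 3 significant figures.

Systemic exposure from an extravascular dose = F × D_ev, so the equivalent IV dose is F × D_ev.
D_iv = F × D_ev = 0.804 × 1000 = 804 mg

D_iv = 804 mg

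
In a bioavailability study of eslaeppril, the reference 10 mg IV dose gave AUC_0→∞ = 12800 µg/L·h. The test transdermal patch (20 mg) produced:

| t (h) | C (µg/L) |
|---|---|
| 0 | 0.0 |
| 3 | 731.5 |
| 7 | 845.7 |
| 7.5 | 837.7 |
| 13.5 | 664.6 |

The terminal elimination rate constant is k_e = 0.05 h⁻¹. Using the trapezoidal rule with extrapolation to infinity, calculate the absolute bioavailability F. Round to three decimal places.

F = 0.878

Trapezoidal AUC_0→13.5 (transdermal patch):
  [0→3]: (0.0+731.5)/2 × 3 = 1097.25
  [3→7]: (731.5+845.7)/2 × 4 = 3154.4
  [7→7.5]: (845.7+837.7)/2 × 0.5 = 420.85
  [7.5→13.5]: (837.7+664.6)/2 × 6 = 4506.9
  Sum = 9179.4 µg/L·h
Tail: C_last/k_e = 664.6/0.05 = 13292.000
AUC_0→∞ (transdermal patch) = 9179.4 + 13292.000 = 22471.4 µg/L·h
F = (AUC_ev/D_ev)/(AUC_iv/D_iv) = (22471.4/20)/(12800/10) = 1123.57/1280 = 0.8778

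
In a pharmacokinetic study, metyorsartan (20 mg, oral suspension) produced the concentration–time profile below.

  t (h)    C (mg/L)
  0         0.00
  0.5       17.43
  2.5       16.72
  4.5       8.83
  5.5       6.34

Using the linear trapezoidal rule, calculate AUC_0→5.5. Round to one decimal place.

AUC = 71.6 mg/L·h

Trapezoidal AUC_0→5.5:
  [0→0.5]: (0.00+17.43)/2 × 0.5 = 4.3575
  [0.5→2.5]: (17.43+16.72)/2 × 2 = 34.15
  [2.5→4.5]: (16.72+8.83)/2 × 2 = 25.55
  [4.5→5.5]: (8.83+6.34)/2 × 1 = 7.585
  Sum = 71.6425 mg/L·h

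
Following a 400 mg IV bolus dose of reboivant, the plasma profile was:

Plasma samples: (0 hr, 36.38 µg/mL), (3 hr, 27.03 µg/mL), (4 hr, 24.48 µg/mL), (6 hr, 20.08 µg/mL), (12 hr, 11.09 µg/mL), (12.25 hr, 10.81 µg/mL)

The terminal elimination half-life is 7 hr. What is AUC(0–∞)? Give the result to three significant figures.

Trapezoidal AUC_0→12.25:
  [0→3]: (36.38+27.03)/2 × 3 = 95.115
  [3→4]: (27.03+24.48)/2 × 1 = 25.755
  [4→6]: (24.48+20.08)/2 × 2 = 44.56
  [6→12]: (20.08+11.09)/2 × 6 = 93.51
  [12→12.25]: (11.09+10.81)/2 × 0.25 = 2.7375
  Sum = 261.6775 µg/mL·hr
k_e = ln2 / t½ = 0.693147 / 7 = 0.0990 hr^-1
Extrapolated tail: C_last / k_e = 10.81 / 0.099 = 109.192
AUC_0→∞ = 261.6775 + 109.192 = 370.8695 µg/mL·hr

AUC = 371 µg/mL·hr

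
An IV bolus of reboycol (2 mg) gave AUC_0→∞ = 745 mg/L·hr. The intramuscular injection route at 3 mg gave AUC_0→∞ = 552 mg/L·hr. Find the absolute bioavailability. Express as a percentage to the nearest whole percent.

F = (AUC_ev / D_ev) / (AUC_iv / D_iv)
  = (552/3) / (745/2)
  = 184 / 372.5 = 0.4940
  = 49.40%

F = 49%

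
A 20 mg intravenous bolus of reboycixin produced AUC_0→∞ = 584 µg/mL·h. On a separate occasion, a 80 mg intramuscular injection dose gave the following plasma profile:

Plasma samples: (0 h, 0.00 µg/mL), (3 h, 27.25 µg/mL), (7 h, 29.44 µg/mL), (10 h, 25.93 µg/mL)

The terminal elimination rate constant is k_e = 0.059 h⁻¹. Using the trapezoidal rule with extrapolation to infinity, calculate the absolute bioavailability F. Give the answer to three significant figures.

Trapezoidal AUC_0→10 (intramuscular injection):
  [0→3]: (0.00+27.25)/2 × 3 = 40.875
  [3→7]: (27.25+29.44)/2 × 4 = 113.38
  [7→10]: (29.44+25.93)/2 × 3 = 83.055
  Sum = 237.31 µg/mL·h
Tail: C_last/k_e = 25.93/0.059 = 439.492
AUC_0→∞ (intramuscular injection) = 237.31 + 439.492 = 676.802 µg/mL·h
F = (AUC_ev/D_ev)/(AUC_iv/D_iv) = (676.802/80)/(584/20) = 8.460025/29.2 = 0.2897

F = 0.290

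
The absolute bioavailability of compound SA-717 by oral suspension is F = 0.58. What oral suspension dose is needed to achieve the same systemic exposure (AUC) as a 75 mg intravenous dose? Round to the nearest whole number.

For equal systemic exposure: F × D_ev = D_iv
D_ev = D_iv / F = 75 / 0.58 = 129.31 mg

D_oral = 129 mg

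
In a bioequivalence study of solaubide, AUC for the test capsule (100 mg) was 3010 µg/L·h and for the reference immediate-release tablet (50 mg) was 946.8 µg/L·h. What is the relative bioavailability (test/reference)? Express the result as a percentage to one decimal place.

F_rel = (AUC_test/D_test) / (AUC_ref/D_ref)
      = (3010/100) / (946.8/50)
      = 30.1 / 18.936 = 1.5896 = 158.96%

F_rel = 159.0%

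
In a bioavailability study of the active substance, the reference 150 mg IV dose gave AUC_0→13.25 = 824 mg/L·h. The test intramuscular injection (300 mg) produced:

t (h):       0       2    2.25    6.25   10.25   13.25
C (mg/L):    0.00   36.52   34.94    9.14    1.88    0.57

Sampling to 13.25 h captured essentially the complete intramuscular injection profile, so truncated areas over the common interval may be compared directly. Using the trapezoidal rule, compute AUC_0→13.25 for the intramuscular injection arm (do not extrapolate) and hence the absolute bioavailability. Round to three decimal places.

Trapezoidal AUC_0→13.25 (intramuscular injection):
  [0→2]: (0.00+36.52)/2 × 2 = 36.52
  [2→2.25]: (36.52+34.94)/2 × 0.25 = 8.9325
  [2.25→6.25]: (34.94+9.14)/2 × 4 = 88.16
  [6.25→10.25]: (9.14+1.88)/2 × 4 = 22.04
  [10.25→13.25]: (1.88+0.57)/2 × 3 = 3.675
  Sum = 159.3275 mg/L·h
F = (AUC_ev/D_ev)/(AUC_iv/D_iv) = (159.3275/300)/(824/150) = 0.531092/5.49333 = 0.0967

F = 0.097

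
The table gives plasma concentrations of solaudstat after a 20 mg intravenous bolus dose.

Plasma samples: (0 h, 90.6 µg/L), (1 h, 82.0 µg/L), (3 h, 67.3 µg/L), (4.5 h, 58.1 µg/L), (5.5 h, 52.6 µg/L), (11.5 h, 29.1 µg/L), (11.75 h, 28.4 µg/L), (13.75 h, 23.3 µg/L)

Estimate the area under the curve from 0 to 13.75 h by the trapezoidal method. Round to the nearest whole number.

Trapezoidal AUC_0→13.75:
  [0→1]: (90.6+82.0)/2 × 1 = 86.3
  [1→3]: (82.0+67.3)/2 × 2 = 149.3
  [3→4.5]: (67.3+58.1)/2 × 1.5 = 94.05
  [4.5→5.5]: (58.1+52.6)/2 × 1 = 55.35
  [5.5→11.5]: (52.6+29.1)/2 × 6 = 245.1
  [11.5→11.75]: (29.1+28.4)/2 × 0.25 = 7.1875
  [11.75→13.75]: (28.4+23.3)/2 × 2 = 51.7
  Sum = 688.9875 µg/L·h

AUC = 689 µg/L·h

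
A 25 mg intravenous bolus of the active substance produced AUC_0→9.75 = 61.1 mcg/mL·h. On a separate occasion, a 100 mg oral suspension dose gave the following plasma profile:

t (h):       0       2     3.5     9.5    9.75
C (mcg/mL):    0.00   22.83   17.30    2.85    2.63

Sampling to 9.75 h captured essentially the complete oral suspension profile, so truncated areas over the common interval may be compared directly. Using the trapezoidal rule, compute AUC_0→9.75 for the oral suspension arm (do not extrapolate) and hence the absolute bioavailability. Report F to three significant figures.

Trapezoidal AUC_0→9.75 (oral suspension):
  [0→2]: (0.00+22.83)/2 × 2 = 22.83
  [2→3.5]: (22.83+17.30)/2 × 1.5 = 30.0975
  [3.5→9.5]: (17.30+2.85)/2 × 6 = 60.45
  [9.5→9.75]: (2.85+2.63)/2 × 0.25 = 0.685
  Sum = 114.0625 mcg/mL·h
F = (AUC_ev/D_ev)/(AUC_iv/D_iv) = (114.0625/100)/(61.1/25) = 1.140625/2.444 = 0.4667

F = 0.467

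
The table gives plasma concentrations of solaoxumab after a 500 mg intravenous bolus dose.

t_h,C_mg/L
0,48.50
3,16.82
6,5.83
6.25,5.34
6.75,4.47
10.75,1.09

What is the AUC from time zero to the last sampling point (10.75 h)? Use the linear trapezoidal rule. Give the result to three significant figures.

Trapezoidal AUC_0→10.75:
  [0→3]: (48.50+16.82)/2 × 3 = 97.98
  [3→6]: (16.82+5.83)/2 × 3 = 33.975
  [6→6.25]: (5.83+5.34)/2 × 0.25 = 1.39625
  [6.25→6.75]: (5.34+4.47)/2 × 0.5 = 2.4525
  [6.75→10.75]: (4.47+1.09)/2 × 4 = 11.12
  Sum = 146.92375 mg/L·h

AUC = 147 mg/L·h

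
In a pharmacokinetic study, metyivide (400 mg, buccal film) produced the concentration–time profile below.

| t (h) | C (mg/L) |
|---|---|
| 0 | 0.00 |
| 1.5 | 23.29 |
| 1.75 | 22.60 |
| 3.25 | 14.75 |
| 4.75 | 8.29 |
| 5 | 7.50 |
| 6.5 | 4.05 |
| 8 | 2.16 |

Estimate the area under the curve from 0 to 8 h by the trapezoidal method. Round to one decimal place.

Trapezoidal AUC_0→8:
  [0→1.5]: (0.00+23.29)/2 × 1.5 = 17.4675
  [1.5→1.75]: (23.29+22.60)/2 × 0.25 = 5.73625
  [1.75→3.25]: (22.60+14.75)/2 × 1.5 = 28.0125
  [3.25→4.75]: (14.75+8.29)/2 × 1.5 = 17.28
  [4.75→5]: (8.29+7.50)/2 × 0.25 = 1.97375
  [5→6.5]: (7.50+4.05)/2 × 1.5 = 8.6625
  [6.5→8]: (4.05+2.16)/2 × 1.5 = 4.6575
  Sum = 83.79 mg/L·h

AUC = 83.8 mg/L·h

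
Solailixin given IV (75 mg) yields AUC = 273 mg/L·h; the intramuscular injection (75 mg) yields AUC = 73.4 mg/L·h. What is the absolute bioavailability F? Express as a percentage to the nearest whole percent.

F = (AUC_ev / D_ev) / (AUC_iv / D_iv)
  = (73.4/75) / (273/75)
  = 0.978667 / 3.64 = 0.2689
  = 26.89%

F = 27%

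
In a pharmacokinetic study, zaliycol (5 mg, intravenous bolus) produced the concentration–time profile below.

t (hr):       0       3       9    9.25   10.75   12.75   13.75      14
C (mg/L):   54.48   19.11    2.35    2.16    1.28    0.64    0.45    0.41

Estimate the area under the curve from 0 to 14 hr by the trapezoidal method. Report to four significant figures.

Trapezoidal AUC_0→14:
  [0→3]: (54.48+19.11)/2 × 3 = 110.385
  [3→9]: (19.11+2.35)/2 × 6 = 64.38
  [9→9.25]: (2.35+2.16)/2 × 0.25 = 0.56375
  [9.25→10.75]: (2.16+1.28)/2 × 1.5 = 2.58
  [10.75→12.75]: (1.28+0.64)/2 × 2 = 1.92
  [12.75→13.75]: (0.64+0.45)/2 × 1 = 0.545
  [13.75→14]: (0.45+0.41)/2 × 0.25 = 0.1075
  Sum = 180.48125 mg/L·hr

AUC = 180.5 mg/L·hr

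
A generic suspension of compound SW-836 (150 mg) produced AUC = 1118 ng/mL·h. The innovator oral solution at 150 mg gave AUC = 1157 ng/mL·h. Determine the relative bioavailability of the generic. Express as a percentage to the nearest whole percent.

F_rel = (AUC_test/D_test) / (AUC_ref/D_ref)
      = (1118/150) / (1157/150)
      = 7.45333 / 7.71333 = 0.9663 = 96.63%

F_rel = 97%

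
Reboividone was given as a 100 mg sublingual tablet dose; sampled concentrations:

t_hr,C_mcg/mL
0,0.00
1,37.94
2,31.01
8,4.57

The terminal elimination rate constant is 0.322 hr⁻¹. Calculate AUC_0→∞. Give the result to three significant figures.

Trapezoidal AUC_0→8:
  [0→1]: (0.00+37.94)/2 × 1 = 18.97
  [1→2]: (37.94+31.01)/2 × 1 = 34.475
  [2→8]: (31.01+4.57)/2 × 6 = 106.74
  Sum = 160.185 mcg/mL·hr
Extrapolated tail: C_last / k_e = 4.57 / 0.322 = 14.193
AUC_0→∞ = 160.185 + 14.193 = 174.378 mcg/mL·hr

AUC = 174 mcg/mL·hr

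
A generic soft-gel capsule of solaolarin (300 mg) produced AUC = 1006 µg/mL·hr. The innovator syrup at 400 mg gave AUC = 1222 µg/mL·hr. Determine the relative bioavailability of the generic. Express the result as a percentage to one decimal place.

F_rel = (AUC_test/D_test) / (AUC_ref/D_ref)
      = (1006/300) / (1222/400)
      = 3.35333 / 3.055 = 1.0977 = 109.77%

F_rel = 109.8%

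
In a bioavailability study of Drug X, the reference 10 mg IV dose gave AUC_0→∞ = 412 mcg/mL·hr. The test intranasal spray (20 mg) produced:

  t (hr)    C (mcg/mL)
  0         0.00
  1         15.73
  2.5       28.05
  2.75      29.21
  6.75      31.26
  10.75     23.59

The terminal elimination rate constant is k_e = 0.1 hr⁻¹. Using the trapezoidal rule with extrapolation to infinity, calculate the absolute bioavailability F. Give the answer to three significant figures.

F = 0.624

Trapezoidal AUC_0→10.75 (intranasal spray):
  [0→1]: (0.00+15.73)/2 × 1 = 7.865
  [1→2.5]: (15.73+28.05)/2 × 1.5 = 32.835
  [2.5→2.75]: (28.05+29.21)/2 × 0.25 = 7.1575
  [2.75→6.75]: (29.21+31.26)/2 × 4 = 120.94
  [6.75→10.75]: (31.26+23.59)/2 × 4 = 109.7
  Sum = 278.4975 mcg/mL·hr
Tail: C_last/k_e = 23.59/0.1 = 235.900
AUC_0→∞ (intranasal spray) = 278.4975 + 235.900 = 514.3975 mcg/mL·hr
F = (AUC_ev/D_ev)/(AUC_iv/D_iv) = (514.3975/20)/(412/10) = 25.719875/41.2 = 0.6243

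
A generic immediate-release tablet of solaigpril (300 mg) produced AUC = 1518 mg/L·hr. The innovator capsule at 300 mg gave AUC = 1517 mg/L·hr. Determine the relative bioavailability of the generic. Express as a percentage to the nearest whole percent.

F_rel = 100%

F_rel = (AUC_test/D_test) / (AUC_ref/D_ref)
      = (1518/300) / (1517/300)
      = 5.06 / 5.05667 = 1.0007 = 100.07%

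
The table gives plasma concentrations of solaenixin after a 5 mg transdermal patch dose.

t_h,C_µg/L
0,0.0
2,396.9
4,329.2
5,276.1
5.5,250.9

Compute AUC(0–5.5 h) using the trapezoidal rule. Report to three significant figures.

Trapezoidal AUC_0→5.5:
  [0→2]: (0.0+396.9)/2 × 2 = 396.9
  [2→4]: (396.9+329.2)/2 × 2 = 726.1
  [4→5]: (329.2+276.1)/2 × 1 = 302.65
  [5→5.5]: (276.1+250.9)/2 × 0.5 = 131.75
  Sum = 1557.4 µg/L·h

AUC = 1560 µg/L·h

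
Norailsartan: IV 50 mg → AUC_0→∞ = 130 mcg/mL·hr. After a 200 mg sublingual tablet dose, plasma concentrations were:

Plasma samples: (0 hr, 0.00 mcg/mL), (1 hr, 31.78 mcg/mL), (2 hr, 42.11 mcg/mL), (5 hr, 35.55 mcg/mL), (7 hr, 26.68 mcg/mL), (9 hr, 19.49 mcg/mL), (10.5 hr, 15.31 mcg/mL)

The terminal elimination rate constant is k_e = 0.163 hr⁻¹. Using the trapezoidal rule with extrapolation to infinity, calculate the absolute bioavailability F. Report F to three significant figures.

Trapezoidal AUC_0→10.5 (sublingual tablet):
  [0→1]: (0.00+31.78)/2 × 1 = 15.89
  [1→2]: (31.78+42.11)/2 × 1 = 36.945
  [2→5]: (42.11+35.55)/2 × 3 = 116.49
  [5→7]: (35.55+26.68)/2 × 2 = 62.23
  [7→9]: (26.68+19.49)/2 × 2 = 46.17
  [9→10.5]: (19.49+15.31)/2 × 1.5 = 26.1
  Sum = 303.825 mcg/mL·hr
Tail: C_last/k_e = 15.31/0.163 = 93.926
AUC_0→∞ (sublingual tablet) = 303.825 + 93.926 = 397.751 mcg/mL·hr
F = (AUC_ev/D_ev)/(AUC_iv/D_iv) = (397.751/200)/(130/50) = 1.988755/2.6 = 0.7649

F = 0.765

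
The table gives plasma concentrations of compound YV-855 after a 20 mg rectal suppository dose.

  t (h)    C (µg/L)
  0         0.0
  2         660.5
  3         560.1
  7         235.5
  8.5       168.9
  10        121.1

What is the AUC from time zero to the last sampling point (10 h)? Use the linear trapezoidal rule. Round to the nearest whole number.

Trapezoidal AUC_0→10:
  [0→2]: (0.0+660.5)/2 × 2 = 660.5
  [2→3]: (660.5+560.1)/2 × 1 = 610.3
  [3→7]: (560.1+235.5)/2 × 4 = 1591.2
  [7→8.5]: (235.5+168.9)/2 × 1.5 = 303.3
  [8.5→10]: (168.9+121.1)/2 × 1.5 = 217.5
  Sum = 3382.8 µg/L·h

AUC = 3383 µg/L·h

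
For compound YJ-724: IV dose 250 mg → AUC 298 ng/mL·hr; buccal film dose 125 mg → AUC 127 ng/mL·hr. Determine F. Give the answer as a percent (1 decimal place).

F = (AUC_ev / D_ev) / (AUC_iv / D_iv)
  = (127/125) / (298/250)
  = 1.016 / 1.192 = 0.8523
  = 85.23%

F = 85.2%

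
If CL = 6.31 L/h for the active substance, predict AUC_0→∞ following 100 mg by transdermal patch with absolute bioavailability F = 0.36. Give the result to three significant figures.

AUC = 5.71 mg/L·h

AUC_0→∞ = F × Dose / CL
        = 0.36 × 100 / 6.31 = 5.70523 mg/L·h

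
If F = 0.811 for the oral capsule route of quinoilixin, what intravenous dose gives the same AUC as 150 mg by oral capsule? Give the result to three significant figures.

Systemic exposure from an extravascular dose = F × D_ev, so the equivalent IV dose is F × D_ev.
D_iv = F × D_ev = 0.811 × 150 = 121.65 mg

D_iv = 122 mg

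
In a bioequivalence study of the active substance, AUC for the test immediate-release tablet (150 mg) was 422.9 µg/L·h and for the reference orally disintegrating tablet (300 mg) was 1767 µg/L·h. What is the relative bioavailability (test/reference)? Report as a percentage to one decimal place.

F_rel = 47.9%

F_rel = (AUC_test/D_test) / (AUC_ref/D_ref)
      = (422.9/150) / (1767/300)
      = 2.81933 / 5.89 = 0.4787 = 47.87%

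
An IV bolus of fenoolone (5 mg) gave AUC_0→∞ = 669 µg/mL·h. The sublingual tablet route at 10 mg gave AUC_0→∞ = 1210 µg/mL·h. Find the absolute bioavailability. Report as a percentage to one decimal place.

F = (AUC_ev / D_ev) / (AUC_iv / D_iv)
  = (1210/10) / (669/5)
  = 121 / 133.8 = 0.9043
  = 90.43%

F = 90.4%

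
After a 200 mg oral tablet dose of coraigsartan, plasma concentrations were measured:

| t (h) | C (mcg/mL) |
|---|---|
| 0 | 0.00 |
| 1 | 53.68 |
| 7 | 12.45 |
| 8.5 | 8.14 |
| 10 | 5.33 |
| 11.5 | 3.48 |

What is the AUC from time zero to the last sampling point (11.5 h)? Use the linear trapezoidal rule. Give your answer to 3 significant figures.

AUC = 257 mcg/mL·h

Trapezoidal AUC_0→11.5:
  [0→1]: (0.00+53.68)/2 × 1 = 26.84
  [1→7]: (53.68+12.45)/2 × 6 = 198.39
  [7→8.5]: (12.45+8.14)/2 × 1.5 = 15.4425
  [8.5→10]: (8.14+5.33)/2 × 1.5 = 10.1025
  [10→11.5]: (5.33+3.48)/2 × 1.5 = 6.6075
  Sum = 257.3825 mcg/mL·h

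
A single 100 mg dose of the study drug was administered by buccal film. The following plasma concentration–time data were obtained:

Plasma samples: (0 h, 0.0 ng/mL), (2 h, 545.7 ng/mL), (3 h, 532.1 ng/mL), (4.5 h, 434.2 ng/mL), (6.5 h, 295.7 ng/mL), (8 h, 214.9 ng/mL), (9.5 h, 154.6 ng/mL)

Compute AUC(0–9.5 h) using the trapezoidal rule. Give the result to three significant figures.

Trapezoidal AUC_0→9.5:
  [0→2]: (0.0+545.7)/2 × 2 = 545.7
  [2→3]: (545.7+532.1)/2 × 1 = 538.9
  [3→4.5]: (532.1+434.2)/2 × 1.5 = 724.725
  [4.5→6.5]: (434.2+295.7)/2 × 2 = 729.9
  [6.5→8]: (295.7+214.9)/2 × 1.5 = 382.95
  [8→9.5]: (214.9+154.6)/2 × 1.5 = 277.125
  Sum = 3199.3 ng/mL·h

AUC = 3200 ng/mL·h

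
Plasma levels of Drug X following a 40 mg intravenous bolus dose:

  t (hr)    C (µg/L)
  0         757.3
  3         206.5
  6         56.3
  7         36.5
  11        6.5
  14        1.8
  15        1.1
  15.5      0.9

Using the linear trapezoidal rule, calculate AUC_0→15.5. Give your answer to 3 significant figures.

Trapezoidal AUC_0→15.5:
  [0→3]: (757.3+206.5)/2 × 3 = 1445.7
  [3→6]: (206.5+56.3)/2 × 3 = 394.2
  [6→7]: (56.3+36.5)/2 × 1 = 46.4
  [7→11]: (36.5+6.5)/2 × 4 = 86.0
  [11→14]: (6.5+1.8)/2 × 3 = 12.45
  [14→15]: (1.8+1.1)/2 × 1 = 1.45
  [15→15.5]: (1.1+0.9)/2 × 0.5 = 0.5
  Sum = 1986.7 µg/L·hr

AUC = 1990 µg/L·hr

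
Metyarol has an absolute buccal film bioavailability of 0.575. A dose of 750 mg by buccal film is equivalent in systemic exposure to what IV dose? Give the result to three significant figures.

D_iv = 431 mg

Systemic exposure from an extravascular dose = F × D_ev, so the equivalent IV dose is F × D_ev.
D_iv = F × D_ev = 0.575 × 750 = 431.25 mg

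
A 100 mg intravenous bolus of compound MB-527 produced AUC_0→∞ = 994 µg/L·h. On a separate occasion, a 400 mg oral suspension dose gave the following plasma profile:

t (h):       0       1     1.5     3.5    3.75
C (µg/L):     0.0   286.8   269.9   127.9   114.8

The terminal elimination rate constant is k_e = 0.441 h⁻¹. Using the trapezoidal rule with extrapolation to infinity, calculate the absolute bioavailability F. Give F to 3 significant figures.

F = 0.244

Trapezoidal AUC_0→3.75 (oral suspension):
  [0→1]: (0.0+286.8)/2 × 1 = 143.4
  [1→1.5]: (286.8+269.9)/2 × 0.5 = 139.175
  [1.5→3.5]: (269.9+127.9)/2 × 2 = 397.8
  [3.5→3.75]: (127.9+114.8)/2 × 0.25 = 30.3375
  Sum = 710.7125 µg/L·h
Tail: C_last/k_e = 114.8/0.441 = 260.317
AUC_0→∞ (oral suspension) = 710.7125 + 260.317 = 971.0295 µg/L·h
F = (AUC_ev/D_ev)/(AUC_iv/D_iv) = (971.0295/400)/(994/100) = 2.42757/9.94 = 0.2442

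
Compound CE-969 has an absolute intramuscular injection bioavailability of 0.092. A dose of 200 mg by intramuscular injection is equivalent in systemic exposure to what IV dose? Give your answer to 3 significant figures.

D_iv = 18.4 mg

Systemic exposure from an extravascular dose = F × D_ev, so the equivalent IV dose is F × D_ev.
D_iv = F × D_ev = 0.092 × 200 = 18.4 mg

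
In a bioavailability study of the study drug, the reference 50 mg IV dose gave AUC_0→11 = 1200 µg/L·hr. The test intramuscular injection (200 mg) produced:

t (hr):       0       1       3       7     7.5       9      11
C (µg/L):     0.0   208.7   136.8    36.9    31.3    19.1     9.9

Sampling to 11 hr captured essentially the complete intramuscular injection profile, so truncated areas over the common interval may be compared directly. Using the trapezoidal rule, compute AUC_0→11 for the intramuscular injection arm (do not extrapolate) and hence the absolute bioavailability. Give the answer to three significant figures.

F = 0.184

Trapezoidal AUC_0→11 (intramuscular injection):
  [0→1]: (0.0+208.7)/2 × 1 = 104.35
  [1→3]: (208.7+136.8)/2 × 2 = 345.5
  [3→7]: (136.8+36.9)/2 × 4 = 347.4
  [7→7.5]: (36.9+31.3)/2 × 0.5 = 17.05
  [7.5→9]: (31.3+19.1)/2 × 1.5 = 37.8
  [9→11]: (19.1+9.9)/2 × 2 = 29.0
  Sum = 881.1 µg/L·hr
F = (AUC_ev/D_ev)/(AUC_iv/D_iv) = (881.1/200)/(1200/50) = 4.4055/24 = 0.1836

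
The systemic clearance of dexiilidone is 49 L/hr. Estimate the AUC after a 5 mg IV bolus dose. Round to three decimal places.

AUC_0→∞ = Dose_iv / CL
        = 5 / 49 = 0.102041 mg/L·hr

AUC = 0.102 mg/L·hr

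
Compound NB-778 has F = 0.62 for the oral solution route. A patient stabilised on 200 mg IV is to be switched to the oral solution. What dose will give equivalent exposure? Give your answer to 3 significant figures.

For equal systemic exposure: F × D_ev = D_iv
D_ev = D_iv / F = 200 / 0.62 = 322.581 mg

D_oral = 323 mg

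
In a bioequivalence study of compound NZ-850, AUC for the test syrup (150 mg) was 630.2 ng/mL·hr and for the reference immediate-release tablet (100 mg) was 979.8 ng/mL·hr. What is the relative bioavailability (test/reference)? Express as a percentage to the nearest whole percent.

F_rel = 43%

F_rel = (AUC_test/D_test) / (AUC_ref/D_ref)
      = (630.2/150) / (979.8/100)
      = 4.20133 / 9.798 = 0.4288 = 42.88%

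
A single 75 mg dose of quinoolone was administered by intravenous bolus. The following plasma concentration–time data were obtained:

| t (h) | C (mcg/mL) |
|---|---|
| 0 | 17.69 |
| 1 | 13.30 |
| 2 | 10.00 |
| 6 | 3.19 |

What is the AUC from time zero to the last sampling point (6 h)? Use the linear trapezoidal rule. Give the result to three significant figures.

AUC = 53.5 mcg/mL·h

Trapezoidal AUC_0→6:
  [0→1]: (17.69+13.30)/2 × 1 = 15.495
  [1→2]: (13.30+10.00)/2 × 1 = 11.65
  [2→6]: (10.00+3.19)/2 × 4 = 26.38
  Sum = 53.525 mcg/mL·h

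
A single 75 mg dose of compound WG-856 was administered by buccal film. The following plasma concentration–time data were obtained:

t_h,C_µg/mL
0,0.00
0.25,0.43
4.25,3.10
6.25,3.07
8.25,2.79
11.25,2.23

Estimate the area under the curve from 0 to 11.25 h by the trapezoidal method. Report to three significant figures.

AUC = 26.7 µg/mL·h

Trapezoidal AUC_0→11.25:
  [0→0.25]: (0.00+0.43)/2 × 0.25 = 0.05375
  [0.25→4.25]: (0.43+3.10)/2 × 4 = 7.06
  [4.25→6.25]: (3.10+3.07)/2 × 2 = 6.17
  [6.25→8.25]: (3.07+2.79)/2 × 2 = 5.86
  [8.25→11.25]: (2.79+2.23)/2 × 3 = 7.53
  Sum = 26.67375 µg/mL·h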